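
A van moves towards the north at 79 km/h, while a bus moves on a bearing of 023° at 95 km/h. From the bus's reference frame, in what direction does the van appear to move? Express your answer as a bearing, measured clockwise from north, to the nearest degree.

Taking east as x and north as y: van velocity = (0.000, 79.000) km/h; bus velocity = (37.119, 87.448) km/h.
Velocity of van relative to bus = (0.000, 79.000) − (37.119, 87.448) = (-37.119, -8.448) km/h.
Bearing = atan2(-37.12, -8.45) = 257.18° clockwise from north.

257°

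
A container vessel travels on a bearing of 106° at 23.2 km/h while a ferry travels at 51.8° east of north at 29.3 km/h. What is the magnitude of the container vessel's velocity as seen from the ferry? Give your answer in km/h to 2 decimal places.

Taking east as x and north as y: container vessel velocity = (22.301, -6.395) km/h; ferry velocity = (23.026, 18.119) km/h.
Velocity of container vessel relative to ferry = (22.301, -6.395) − (23.026, 18.119) = (-0.724, -24.514) km/h.
Magnitude = |(-0.724, -24.514)| = 24.525 km/h.

24.52 km/h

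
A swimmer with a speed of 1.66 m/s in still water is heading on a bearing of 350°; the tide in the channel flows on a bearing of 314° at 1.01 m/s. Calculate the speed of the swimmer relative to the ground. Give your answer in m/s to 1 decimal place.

2.5 m/s

Taking east as x and north as y: velocity relative to the water = (-0.288, 1.635) m/s; the water relative to ground = (-0.727, 0.702) m/s.
Velocity relative to ground = (-0.288, 1.635) + (-0.727, 0.702) = (-1.015, 2.336) m/s.
Speed = |(-1.015, 2.336)| = 2.547 m/s.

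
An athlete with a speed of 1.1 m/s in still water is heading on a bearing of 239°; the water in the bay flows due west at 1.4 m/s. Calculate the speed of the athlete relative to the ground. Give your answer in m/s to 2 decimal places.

Taking east as x and north as y: velocity relative to the water = (-0.943, -0.567) m/s; the water relative to ground = (-1.400, 0.000) m/s.
Velocity relative to ground = (-0.943, -0.567) + (-1.400, 0.000) = (-2.343, -0.567) m/s.
Speed = |(-2.343, -0.567)| = 2.410 m/s.

2.41 m/s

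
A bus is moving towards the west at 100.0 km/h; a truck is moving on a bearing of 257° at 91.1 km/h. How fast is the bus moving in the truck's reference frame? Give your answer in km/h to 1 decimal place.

23.4 km/h

Taking east as x and north as y: bus velocity = (-100.000, 0.000) km/h; truck velocity = (-88.765, -20.493) km/h.
Velocity of bus relative to truck = (-100.000, 0.000) − (-88.765, -20.493) = (-11.235, 20.493) km/h.
Magnitude = |(-11.235, 20.493)| = 23.371 km/h.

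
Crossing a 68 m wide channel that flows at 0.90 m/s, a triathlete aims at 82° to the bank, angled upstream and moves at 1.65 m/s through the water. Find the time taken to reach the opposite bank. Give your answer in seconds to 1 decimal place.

41.6 s

The component of the triathlete's velocity perpendicular to the bank is 1.65 × sin 82° = 1.634 m/s.
The flow acts along the bank and has no component across it.
Time = 68 / 1.634 = 41.617 s.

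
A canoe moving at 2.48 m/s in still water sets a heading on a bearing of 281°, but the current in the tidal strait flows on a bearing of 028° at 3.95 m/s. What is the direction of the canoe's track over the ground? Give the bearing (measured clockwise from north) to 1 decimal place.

Taking east as x and north as y: velocity relative to the water = (-2.434, 0.473) m/s; the water relative to ground = (1.854, 3.488) m/s.
Velocity relative to ground = (-2.434, 0.473) + (1.854, 3.488) = (-0.580, 3.961) m/s.
Bearing = atan2(-0.58, 3.96) = 351.67° clockwise from north.

351.7°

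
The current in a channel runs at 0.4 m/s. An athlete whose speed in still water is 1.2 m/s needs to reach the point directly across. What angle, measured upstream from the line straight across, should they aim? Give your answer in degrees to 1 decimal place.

To cancel the current, the upstream component of the athlete's velocity must equal the flow: 1.2 sin θ = 0.4.
sin θ = 0.4 / 1.2 = 0.3333.
θ = arcsin(0.3333) = 19.471°.

19.5°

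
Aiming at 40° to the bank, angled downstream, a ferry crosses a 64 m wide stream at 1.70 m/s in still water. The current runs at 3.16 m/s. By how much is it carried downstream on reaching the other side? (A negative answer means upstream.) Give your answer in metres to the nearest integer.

Perpendicular speed = 1.093 m/s; crossing time = 64 / 1.093 = 58.568 s.
Net downstream speed = 4.462 m/s.
Drift = 4.462 × 58.568 = 261.348 m (downstream).

261 m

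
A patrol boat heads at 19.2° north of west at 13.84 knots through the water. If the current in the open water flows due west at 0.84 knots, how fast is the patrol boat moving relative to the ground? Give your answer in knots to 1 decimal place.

14.6 knots

Taking east as x and north as y: velocity relative to the water = (-13.070, 4.552) knots; the water relative to ground = (-0.840, 0.000) knots.
Velocity relative to ground = (-13.070, 4.552) + (-0.840, 0.000) = (-13.910, 4.552) knots.
Speed = |(-13.910, 4.552)| = 14.636 knots.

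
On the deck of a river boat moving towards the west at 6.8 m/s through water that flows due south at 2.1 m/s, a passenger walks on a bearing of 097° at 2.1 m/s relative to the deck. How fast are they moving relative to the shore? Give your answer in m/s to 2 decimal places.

In east/north components (m/s): passenger relative to river boat = (2.084, -0.256); river boat relative to water = (-6.800, 0.000); water relative to ground = (0.000, -2.100).
Sum = (-4.716, -2.356) m/s.
Speed = |(-4.716, -2.356)| = 5.271 m/s.

5.27 m/s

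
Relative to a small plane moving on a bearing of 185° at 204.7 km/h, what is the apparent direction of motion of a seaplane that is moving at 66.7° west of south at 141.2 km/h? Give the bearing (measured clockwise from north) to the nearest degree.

323°

Taking east as x and north as y: seaplane velocity = (-129.685, -55.851) km/h; small plane velocity = (-17.841, -203.921) km/h.
Velocity of seaplane relative to small plane = (-129.685, -55.851) − (-17.841, -203.921) = (-111.844, 148.070) km/h.
Bearing = atan2(-111.84, 148.07) = 322.93° clockwise from north.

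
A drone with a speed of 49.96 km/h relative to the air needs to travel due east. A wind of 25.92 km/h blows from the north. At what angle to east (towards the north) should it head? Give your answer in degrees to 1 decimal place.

The wind pushes perpendicular to the desired track; the heading must have a component into the wind equal to 25.92 km/h: 49.96 sin θ = 25.92.
sin θ = 0.5188, so θ = 31.253°.

31.3°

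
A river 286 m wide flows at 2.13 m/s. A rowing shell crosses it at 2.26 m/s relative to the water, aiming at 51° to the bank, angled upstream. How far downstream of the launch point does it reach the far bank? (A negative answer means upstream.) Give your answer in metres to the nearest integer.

115 m

Perpendicular speed = 1.756 m/s; crossing time = 286 / 1.756 = 162.838 s.
Net downstream speed = 0.708 m/s.
Drift = 0.708 × 162.838 = 115.246 m (downstream).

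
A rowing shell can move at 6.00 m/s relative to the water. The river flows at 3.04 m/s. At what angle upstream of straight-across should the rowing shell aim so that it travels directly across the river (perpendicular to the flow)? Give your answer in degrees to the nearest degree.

30°

To cancel the current, the upstream component of the rowing shell's velocity must equal the flow: 6.00 sin θ = 3.04.
sin θ = 3.04 / 6.00 = 0.5067.
θ = arcsin(0.5067) = 30.442°.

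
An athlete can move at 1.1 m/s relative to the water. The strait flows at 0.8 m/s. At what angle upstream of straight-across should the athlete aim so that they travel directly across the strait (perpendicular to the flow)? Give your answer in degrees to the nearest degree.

47°

To cancel the current, the upstream component of the athlete's velocity must equal the flow: 1.1 sin θ = 0.8.
sin θ = 0.8 / 1.1 = 0.7273.
θ = arcsin(0.7273) = 46.658°.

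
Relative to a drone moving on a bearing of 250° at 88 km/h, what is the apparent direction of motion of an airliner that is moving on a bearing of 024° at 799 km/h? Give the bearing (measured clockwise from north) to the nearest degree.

028°

Taking east as x and north as y: airliner velocity = (324.983, 729.923) km/h; drone velocity = (-82.693, -30.098) km/h.
Velocity of airliner relative to drone = (324.983, 729.923) − (-82.693, -30.098) = (407.676, 760.021) km/h.
Bearing = atan2(407.68, 760.02) = 28.21° clockwise from north.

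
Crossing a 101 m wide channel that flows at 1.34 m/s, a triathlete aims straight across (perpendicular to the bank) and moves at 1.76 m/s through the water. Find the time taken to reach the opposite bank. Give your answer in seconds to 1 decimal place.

57.4 s

The component of the triathlete's velocity perpendicular to the bank is 1.76 m/s.
The flow acts along the bank and has no component across it.
Time = 101 / 1.760 = 57.386 s.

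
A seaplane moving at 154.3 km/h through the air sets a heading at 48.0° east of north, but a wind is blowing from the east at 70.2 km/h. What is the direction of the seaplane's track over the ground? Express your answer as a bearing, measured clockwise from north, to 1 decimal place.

Taking east as x and north as y: velocity relative to the air = (114.667, 103.247) km/h; the air relative to ground = (-70.200, 0.000) km/h.
Velocity relative to ground = (114.667, 103.247) + (-70.200, 0.000) = (44.467, 103.247) km/h.
Bearing = atan2(44.47, 103.25) = 23.30° clockwise from north.

023.3°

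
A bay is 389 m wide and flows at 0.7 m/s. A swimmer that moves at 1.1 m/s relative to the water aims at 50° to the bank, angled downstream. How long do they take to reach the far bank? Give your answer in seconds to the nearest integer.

The component of the swimmer's velocity perpendicular to the bank is 1.1 × sin 50° = 0.843 m/s.
Only the cross-stream component determines the crossing time; the current contributes nothing perpendicular to the bank.
Time = 389 / 0.843 = 461.639 s.

462 s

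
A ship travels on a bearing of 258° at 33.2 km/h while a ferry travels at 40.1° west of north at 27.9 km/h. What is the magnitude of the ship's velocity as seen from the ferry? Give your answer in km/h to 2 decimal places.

31.75 km/h

Taking east as x and north as y: ship velocity = (-32.475, -6.903) km/h; ferry velocity = (-17.971, 21.341) km/h.
Velocity of ship relative to ferry = (-32.475, -6.903) − (-17.971, 21.341) = (-14.503, -28.244) km/h.
Magnitude = |(-14.503, -28.244)| = 31.750 km/h.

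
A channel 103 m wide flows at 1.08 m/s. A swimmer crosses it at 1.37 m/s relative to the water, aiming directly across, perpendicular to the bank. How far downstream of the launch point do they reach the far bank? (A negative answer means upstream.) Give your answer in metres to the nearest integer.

81 m

Perpendicular speed = 1.370 m/s; crossing time = 103 / 1.370 = 75.182 s.
Net downstream speed = 1.080 m/s.
Drift = 1.080 × 75.182 = 81.197 m (downstream).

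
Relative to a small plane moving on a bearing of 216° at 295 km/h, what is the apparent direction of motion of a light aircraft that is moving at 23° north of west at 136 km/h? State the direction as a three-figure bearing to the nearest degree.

Taking east as x and north as y: light aircraft velocity = (-125.189, 53.139) km/h; small plane velocity = (-173.397, -238.660) km/h.
Velocity of light aircraft relative to small plane = (-125.189, 53.139) − (-173.397, -238.660) = (48.208, 291.799) km/h.
Bearing = atan2(48.21, 291.80) = 9.38° clockwise from north.

009°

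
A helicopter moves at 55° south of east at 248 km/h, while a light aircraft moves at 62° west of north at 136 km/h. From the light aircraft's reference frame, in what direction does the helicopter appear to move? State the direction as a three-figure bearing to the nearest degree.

136°

Taking east as x and north as y: helicopter velocity = (142.247, -203.150) km/h; light aircraft velocity = (-120.081, 63.848) km/h.
Velocity of helicopter relative to light aircraft = (142.247, -203.150) − (-120.081, 63.848) = (262.328, -266.998) km/h.
Bearing = atan2(262.33, -267.00) = 135.51° clockwise from north.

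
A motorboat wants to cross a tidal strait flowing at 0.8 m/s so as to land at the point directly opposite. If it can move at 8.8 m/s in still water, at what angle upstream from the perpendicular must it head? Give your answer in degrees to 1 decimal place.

5.2°

To cancel the current, the upstream component of the motorboat's velocity must equal the flow: 8.8 sin θ = 0.8.
sin θ = 0.8 / 8.8 = 0.0909.
θ = arcsin(0.0909) = 5.216°.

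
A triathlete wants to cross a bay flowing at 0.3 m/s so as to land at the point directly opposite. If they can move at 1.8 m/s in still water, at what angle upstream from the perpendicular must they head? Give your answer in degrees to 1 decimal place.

9.6°

To cancel the current, the upstream component of the triathlete's velocity must equal the flow: 1.8 sin θ = 0.3.
sin θ = 0.3 / 1.8 = 0.1667.
θ = arcsin(0.1667) = 9.594°.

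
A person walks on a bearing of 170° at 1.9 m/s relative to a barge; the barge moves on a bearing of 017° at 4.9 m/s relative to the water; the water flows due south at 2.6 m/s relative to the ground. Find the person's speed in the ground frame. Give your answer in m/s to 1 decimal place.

1.8 m/s

In east/north components (m/s): person relative to barge = (0.330, -1.871); barge relative to water = (1.433, 4.686); water relative to ground = (0.000, -2.600).
Sum = (1.763, 0.215) m/s.
Speed = |(1.763, 0.215)| = 1.776 m/s.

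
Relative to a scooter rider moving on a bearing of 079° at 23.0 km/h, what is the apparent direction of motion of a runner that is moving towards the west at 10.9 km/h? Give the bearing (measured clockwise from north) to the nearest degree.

Taking east as x and north as y: runner velocity = (-10.900, 0.000) km/h; scooter rider velocity = (22.577, 4.389) km/h.
Velocity of runner relative to scooter rider = (-10.900, 0.000) − (22.577, 4.389) = (-33.477, -4.389) km/h.
Bearing = atan2(-33.48, -4.39) = 262.53° clockwise from north.

263°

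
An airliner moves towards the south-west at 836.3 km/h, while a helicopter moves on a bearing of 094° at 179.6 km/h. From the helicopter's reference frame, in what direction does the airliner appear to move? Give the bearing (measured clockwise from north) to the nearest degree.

233°

Taking east as x and north as y: airliner velocity = (-591.353, -591.353) km/h; helicopter velocity = (179.163, -12.528) km/h.
Velocity of airliner relative to helicopter = (-591.353, -591.353) − (179.163, -12.528) = (-770.516, -578.825) km/h.
Bearing = atan2(-770.52, -578.83) = 233.09° clockwise from north.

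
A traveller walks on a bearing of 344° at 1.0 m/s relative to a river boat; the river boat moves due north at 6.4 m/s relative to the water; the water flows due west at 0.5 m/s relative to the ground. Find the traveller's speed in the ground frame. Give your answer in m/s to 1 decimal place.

7.4 m/s

In east/north components (m/s): traveller relative to river boat = (-0.276, 0.961); river boat relative to water = (0.000, 6.400); water relative to ground = (-0.500, 0.000).
Sum = (-0.776, 7.361) m/s.
Speed = |(-0.776, 7.361)| = 7.402 m/s.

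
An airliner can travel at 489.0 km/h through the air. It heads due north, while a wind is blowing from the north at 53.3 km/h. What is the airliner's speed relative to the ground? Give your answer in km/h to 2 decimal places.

Taking east as x and north as y: velocity relative to the air = (0.000, 489.000) km/h; the air relative to ground = (0.000, -53.300) km/h.
Velocity relative to ground = (0.000, 489.000) + (0.000, -53.300) = (0.000, 435.700) km/h.
Speed = |(0.000, 435.700)| = 435.700 km/h.

435.70 km/h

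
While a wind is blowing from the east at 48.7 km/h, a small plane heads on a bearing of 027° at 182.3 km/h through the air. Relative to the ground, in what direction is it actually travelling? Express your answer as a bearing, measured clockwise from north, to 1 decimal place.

011.8°

Taking east as x and north as y: velocity relative to the air = (82.762, 162.430) km/h; the air relative to ground = (-48.700, 0.000) km/h.
Velocity relative to ground = (82.762, 162.430) + (-48.700, 0.000) = (34.062, 162.430) km/h.
Bearing = atan2(34.06, 162.43) = 11.84° clockwise from north.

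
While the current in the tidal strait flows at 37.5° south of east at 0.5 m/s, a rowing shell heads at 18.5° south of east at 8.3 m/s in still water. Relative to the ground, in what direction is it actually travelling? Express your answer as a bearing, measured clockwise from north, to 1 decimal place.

Taking east as x and north as y: velocity relative to the water = (7.871, -2.634) m/s; the water relative to ground = (0.397, -0.304) m/s.
Velocity relative to ground = (7.871, -2.634) + (0.397, -0.304) = (8.268, -2.938) m/s.
Bearing = atan2(8.27, -2.94) = 109.56° clockwise from north.

109.6°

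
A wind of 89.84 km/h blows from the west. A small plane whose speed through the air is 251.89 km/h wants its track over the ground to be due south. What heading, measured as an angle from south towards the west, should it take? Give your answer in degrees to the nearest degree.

The wind pushes perpendicular to the desired track; the heading must have a component into the wind equal to 89.84 km/h: 251.89 sin θ = 89.84.
sin θ = 0.3567, so θ = 20.895°.

21°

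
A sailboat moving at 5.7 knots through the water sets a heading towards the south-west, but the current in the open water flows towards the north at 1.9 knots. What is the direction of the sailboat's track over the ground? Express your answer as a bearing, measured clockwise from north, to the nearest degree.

Taking east as x and north as y: velocity relative to the water = (-4.031, -4.031) knots; the water relative to ground = (0.000, 1.900) knots.
Velocity relative to ground = (-4.031, -4.031) + (0.000, 1.900) = (-4.031, -2.131) knots.
Bearing = atan2(-4.03, -2.13) = 242.14° clockwise from north.

242°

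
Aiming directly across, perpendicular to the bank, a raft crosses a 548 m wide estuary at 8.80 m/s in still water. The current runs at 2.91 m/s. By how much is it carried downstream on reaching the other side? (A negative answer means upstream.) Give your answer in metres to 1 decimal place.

181.2 m

Perpendicular speed = 8.800 m/s; crossing time = 548 / 8.800 = 62.273 s.
Net downstream speed = 2.910 m/s.
Drift = 2.910 × 62.273 = 181.214 m (downstream).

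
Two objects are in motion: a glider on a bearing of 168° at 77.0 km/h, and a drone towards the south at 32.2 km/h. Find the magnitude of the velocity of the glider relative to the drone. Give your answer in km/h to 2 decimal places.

Taking east as x and north as y: glider velocity = (16.009, -75.317) km/h; drone velocity = (0.000, -32.200) km/h.
Velocity of glider relative to drone = (16.009, -75.317) − (0.000, -32.200) = (16.009, -43.117) km/h.
Magnitude = |(16.009, -43.117)| = 45.993 km/h.

45.99 km/h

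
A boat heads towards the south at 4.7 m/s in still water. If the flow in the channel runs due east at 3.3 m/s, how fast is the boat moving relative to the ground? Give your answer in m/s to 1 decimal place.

Taking east as x and north as y: velocity relative to the water = (0.000, -4.700) m/s; the water relative to ground = (3.300, 0.000) m/s.
Velocity relative to ground = (0.000, -4.700) + (3.300, 0.000) = (3.300, -4.700) m/s.
Speed = |(3.300, -4.700)| = 5.743 m/s.

5.7 m/s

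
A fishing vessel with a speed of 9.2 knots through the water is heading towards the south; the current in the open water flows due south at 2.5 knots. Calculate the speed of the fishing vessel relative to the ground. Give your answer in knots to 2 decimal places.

Taking east as x and north as y: velocity relative to the water = (0.000, -9.200) knots; the water relative to ground = (0.000, -2.500) knots.
Velocity relative to ground = (0.000, -9.200) + (0.000, -2.500) = (0.000, -11.700) knots.
Speed = |(0.000, -11.700)| = 11.700 knots.

11.70 knots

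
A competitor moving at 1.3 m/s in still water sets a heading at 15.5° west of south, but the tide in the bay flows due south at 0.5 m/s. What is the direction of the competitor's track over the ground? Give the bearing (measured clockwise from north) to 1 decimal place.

Taking east as x and north as y: velocity relative to the water = (-0.347, -1.253) m/s; the water relative to ground = (0.000, -0.500) m/s.
Velocity relative to ground = (-0.347, -1.253) + (0.000, -0.500) = (-0.347, -1.753) m/s.
Bearing = atan2(-0.35, -1.75) = 191.21° clockwise from north.

191.2°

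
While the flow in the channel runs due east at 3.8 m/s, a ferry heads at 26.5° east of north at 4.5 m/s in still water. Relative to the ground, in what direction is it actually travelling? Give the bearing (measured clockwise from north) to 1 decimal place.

Taking east as x and north as y: velocity relative to the water = (2.008, 4.027) m/s; the water relative to ground = (3.800, 0.000) m/s.
Velocity relative to ground = (2.008, 4.027) + (3.800, 0.000) = (5.808, 4.027) m/s.
Bearing = atan2(5.81, 4.03) = 55.26° clockwise from north.

055.3°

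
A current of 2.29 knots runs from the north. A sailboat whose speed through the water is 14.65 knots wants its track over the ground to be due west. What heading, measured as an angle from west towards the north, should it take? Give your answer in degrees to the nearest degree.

The current pushes perpendicular to the desired track; the heading must have a component into the current equal to 2.29 knots: 14.65 sin θ = 2.29.
sin θ = 0.1563, so θ = 8.993°.

9°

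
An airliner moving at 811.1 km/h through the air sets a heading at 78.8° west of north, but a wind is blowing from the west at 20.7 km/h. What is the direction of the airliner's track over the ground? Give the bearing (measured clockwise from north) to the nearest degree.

Taking east as x and north as y: velocity relative to the air = (-795.653, 157.543) km/h; the air relative to ground = (20.700, 0.000) km/h.
Velocity relative to ground = (-795.653, 157.543) + (20.700, 0.000) = (-774.953, 157.543) km/h.
Bearing = atan2(-774.95, 157.54) = 281.49° clockwise from north.

281°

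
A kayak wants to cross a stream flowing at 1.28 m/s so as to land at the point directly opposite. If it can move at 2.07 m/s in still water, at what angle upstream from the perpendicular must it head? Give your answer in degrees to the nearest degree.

38°

To cancel the current, the upstream component of the kayak's velocity must equal the flow: 2.07 sin θ = 1.28.
sin θ = 1.28 / 2.07 = 0.6184.
θ = arcsin(0.6184) = 38.196°.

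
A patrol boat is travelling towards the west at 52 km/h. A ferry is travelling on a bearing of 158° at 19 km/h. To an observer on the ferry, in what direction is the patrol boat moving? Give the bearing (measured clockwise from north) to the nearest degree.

287°

Taking east as x and north as y: patrol boat velocity = (-52.000, 0.000) km/h; ferry velocity = (7.118, -17.616) km/h.
Velocity of patrol boat relative to ferry = (-52.000, 0.000) − (7.118, -17.616) = (-59.118, 17.616) km/h.
Bearing = atan2(-59.12, 17.62) = 286.59° clockwise from north.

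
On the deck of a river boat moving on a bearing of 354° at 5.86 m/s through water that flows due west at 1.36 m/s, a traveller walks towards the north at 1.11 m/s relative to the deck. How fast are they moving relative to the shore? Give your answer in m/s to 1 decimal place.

In east/north components (m/s): traveller relative to river boat = (0.000, 1.110); river boat relative to water = (-0.613, 5.828); water relative to ground = (-1.360, 0.000).
Sum = (-1.973, 6.938) m/s.
Speed = |(-1.973, 6.938)| = 7.213 m/s.

7.2 m/s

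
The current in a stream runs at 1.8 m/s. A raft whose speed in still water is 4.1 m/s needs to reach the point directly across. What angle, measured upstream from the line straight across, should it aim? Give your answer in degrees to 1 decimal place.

To cancel the current, the upstream component of the raft's velocity must equal the flow: 4.1 sin θ = 1.8.
sin θ = 1.8 / 4.1 = 0.4390.
θ = arcsin(0.4390) = 26.042°.

26.0°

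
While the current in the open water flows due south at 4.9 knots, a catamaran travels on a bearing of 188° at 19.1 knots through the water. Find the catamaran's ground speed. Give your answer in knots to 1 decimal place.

Taking east as x and north as y: velocity relative to the water = (-2.658, -18.914) knots; the water relative to ground = (0.000, -4.900) knots.
Velocity relative to ground = (-2.658, -18.914) + (0.000, -4.900) = (-2.658, -23.814) knots.
Speed = |(-2.658, -23.814)| = 23.962 knots.

24.0 knots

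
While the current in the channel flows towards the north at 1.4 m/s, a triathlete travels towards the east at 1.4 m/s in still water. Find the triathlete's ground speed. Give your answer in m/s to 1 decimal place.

Taking east as x and north as y: velocity relative to the water = (1.400, 0.000) m/s; the water relative to ground = (0.000, 1.400) m/s.
Velocity relative to ground = (1.400, 0.000) + (0.000, 1.400) = (1.400, 1.400) m/s.
Speed = |(1.400, 1.400)| = 1.980 m/s.

2.0 m/s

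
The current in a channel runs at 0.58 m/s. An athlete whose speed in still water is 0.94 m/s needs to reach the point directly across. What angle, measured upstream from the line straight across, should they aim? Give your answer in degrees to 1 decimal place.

To cancel the current, the upstream component of the athlete's velocity must equal the flow: 0.94 sin θ = 0.58.
sin θ = 0.58 / 0.94 = 0.6170.
θ = arcsin(0.6170) = 38.099°.

38.1°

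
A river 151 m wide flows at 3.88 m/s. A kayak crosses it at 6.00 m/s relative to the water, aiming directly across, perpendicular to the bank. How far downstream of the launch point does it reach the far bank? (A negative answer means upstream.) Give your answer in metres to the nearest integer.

98 m

Perpendicular speed = 6.000 m/s; crossing time = 151 / 6.000 = 25.167 s.
Net downstream speed = 3.880 m/s.
Drift = 3.880 × 25.167 = 97.647 m (downstream).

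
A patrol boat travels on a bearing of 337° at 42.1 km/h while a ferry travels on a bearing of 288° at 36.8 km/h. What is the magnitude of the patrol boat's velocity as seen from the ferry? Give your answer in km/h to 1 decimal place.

Taking east as x and north as y: patrol boat velocity = (-16.450, 38.753) km/h; ferry velocity = (-34.999, 11.372) km/h.
Velocity of patrol boat relative to ferry = (-16.450, 38.753) − (-34.999, 11.372) = (18.549, 27.381) km/h.
Magnitude = |(18.549, 27.381)| = 33.073 km/h.

33.1 km/h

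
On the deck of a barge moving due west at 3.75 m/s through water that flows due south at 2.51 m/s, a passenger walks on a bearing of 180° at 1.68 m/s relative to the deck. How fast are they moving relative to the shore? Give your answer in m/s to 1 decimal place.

In east/north components (m/s): passenger relative to barge = (0.000, -1.680); barge relative to water = (-3.750, 0.000); water relative to ground = (0.000, -2.510).
Sum = (-3.750, -4.190) m/s.
Speed = |(-3.750, -4.190)| = 5.623 m/s.

5.6 m/s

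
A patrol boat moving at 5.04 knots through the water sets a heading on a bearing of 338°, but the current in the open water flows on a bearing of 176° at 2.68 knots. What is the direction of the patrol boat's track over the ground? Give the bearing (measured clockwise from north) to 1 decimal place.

Taking east as x and north as y: velocity relative to the water = (-1.888, 4.673) knots; the water relative to ground = (0.187, -2.673) knots.
Velocity relative to ground = (-1.888, 4.673) + (0.187, -2.673) = (-1.701, 2.000) knots.
Bearing = atan2(-1.70, 2.00) = 319.61° clockwise from north.

319.6°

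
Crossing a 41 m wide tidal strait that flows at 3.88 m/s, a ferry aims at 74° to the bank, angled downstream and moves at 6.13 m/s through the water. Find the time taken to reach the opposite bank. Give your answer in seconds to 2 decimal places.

The component of the ferry's velocity perpendicular to the bank is 6.13 × sin 74° = 5.893 m/s.
The flow acts along the bank and has no component across it.
Time = 41 / 5.893 = 6.958 s.

6.96 s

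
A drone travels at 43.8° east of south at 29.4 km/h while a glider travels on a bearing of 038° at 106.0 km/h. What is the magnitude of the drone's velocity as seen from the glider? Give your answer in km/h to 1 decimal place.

114.0 km/h

Taking east as x and north as y: drone velocity = (20.349, -21.220) km/h; glider velocity = (65.260, 83.529) km/h.
Velocity of drone relative to glider = (20.349, -21.220) − (65.260, 83.529) = (-44.911, -104.749) km/h.
Magnitude = |(-44.911, -104.749)| = 113.971 km/h.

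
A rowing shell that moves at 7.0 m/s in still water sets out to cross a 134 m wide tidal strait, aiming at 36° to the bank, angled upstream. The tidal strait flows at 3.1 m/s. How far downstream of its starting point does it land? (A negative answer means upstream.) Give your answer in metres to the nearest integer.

Perpendicular speed = 4.114 m/s; crossing time = 134 / 4.114 = 32.568 s.
Net downstream speed = -2.563 m/s.
Drift = -2.563 × 32.568 = -83.475 m (upstream).

-83 m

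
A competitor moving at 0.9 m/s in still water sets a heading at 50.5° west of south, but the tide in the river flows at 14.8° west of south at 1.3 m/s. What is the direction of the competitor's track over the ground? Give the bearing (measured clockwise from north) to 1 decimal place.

Taking east as x and north as y: velocity relative to the water = (-0.694, -0.572) m/s; the water relative to ground = (-0.332, -1.257) m/s.
Velocity relative to ground = (-0.694, -0.572) + (-0.332, -1.257) = (-1.027, -1.829) m/s.
Bearing = atan2(-1.03, -1.83) = 209.30° clockwise from north.

209.3°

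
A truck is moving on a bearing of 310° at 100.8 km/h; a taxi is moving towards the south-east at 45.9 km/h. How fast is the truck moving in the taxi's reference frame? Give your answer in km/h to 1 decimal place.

146.6 km/h

Taking east as x and north as y: truck velocity = (-77.217, 64.793) km/h; taxi velocity = (32.456, -32.456) km/h.
Velocity of truck relative to taxi = (-77.217, 64.793) − (32.456, -32.456) = (-109.673, 97.249) km/h.
Magnitude = |(-109.673, 97.249)| = 146.580 km/h.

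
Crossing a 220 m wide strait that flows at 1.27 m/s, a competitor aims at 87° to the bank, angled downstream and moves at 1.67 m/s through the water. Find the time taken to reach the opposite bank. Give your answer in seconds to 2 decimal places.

The component of the competitor's velocity perpendicular to the bank is 1.67 × sin 87° = 1.668 m/s.
The flow acts along the bank and has no component across it.
Time = 220 / 1.668 = 131.917 s.

131.92 s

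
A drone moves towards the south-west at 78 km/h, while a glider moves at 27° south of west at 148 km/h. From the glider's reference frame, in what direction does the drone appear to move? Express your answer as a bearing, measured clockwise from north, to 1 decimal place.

081.1°

Taking east as x and north as y: drone velocity = (-55.154, -55.154) km/h; glider velocity = (-131.869, -67.191) km/h.
Velocity of drone relative to glider = (-55.154, -55.154) − (-131.869, -67.191) = (76.715, 12.036) km/h.
Bearing = atan2(76.71, 12.04) = 81.08° clockwise from north.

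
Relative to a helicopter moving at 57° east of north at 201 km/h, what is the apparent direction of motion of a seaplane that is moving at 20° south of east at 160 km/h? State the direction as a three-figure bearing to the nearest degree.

186°

Taking east as x and north as y: seaplane velocity = (150.351, -54.723) km/h; helicopter velocity = (168.573, 109.472) km/h.
Velocity of seaplane relative to helicopter = (150.351, -54.723) − (168.573, 109.472) = (-18.222, -164.196) km/h.
Bearing = atan2(-18.22, -164.20) = 186.33° clockwise from north.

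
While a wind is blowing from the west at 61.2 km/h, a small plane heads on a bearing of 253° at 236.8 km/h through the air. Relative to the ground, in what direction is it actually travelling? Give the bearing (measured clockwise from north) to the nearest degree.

247°

Taking east as x and north as y: velocity relative to the air = (-226.453, -69.234) km/h; the air relative to ground = (61.200, 0.000) km/h.
Velocity relative to ground = (-226.453, -69.234) + (61.200, 0.000) = (-165.253, -69.234) km/h.
Bearing = atan2(-165.25, -69.23) = 247.27° clockwise from north.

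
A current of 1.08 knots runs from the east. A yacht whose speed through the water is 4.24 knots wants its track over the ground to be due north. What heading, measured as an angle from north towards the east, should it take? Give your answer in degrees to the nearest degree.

The current pushes perpendicular to the desired track; the heading must have a component into the current equal to 1.08 knots: 4.24 sin θ = 1.08.
sin θ = 0.2547, so θ = 14.757°.

15°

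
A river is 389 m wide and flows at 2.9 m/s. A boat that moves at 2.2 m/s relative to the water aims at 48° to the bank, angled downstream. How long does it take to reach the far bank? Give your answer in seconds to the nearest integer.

238 s

The component of the boat's velocity perpendicular to the bank is 2.2 × sin 48° = 1.635 m/s.
The current is parallel to the bank, so it does not affect the crossing time.
Time = 389 / 1.635 = 237.932 s.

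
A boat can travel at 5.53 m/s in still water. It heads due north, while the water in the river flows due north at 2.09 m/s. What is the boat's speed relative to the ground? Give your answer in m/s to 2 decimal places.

7.62 m/s

Taking east as x and north as y: velocity relative to the water = (0.000, 5.530) m/s; the water relative to ground = (0.000, 2.090) m/s.
Velocity relative to ground = (0.000, 5.530) + (0.000, 2.090) = (0.000, 7.620) m/s.
Speed = |(0.000, 7.620)| = 7.620 m/s.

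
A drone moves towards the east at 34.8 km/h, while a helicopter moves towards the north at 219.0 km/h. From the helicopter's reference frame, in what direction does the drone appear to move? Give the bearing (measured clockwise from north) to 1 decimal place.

Taking east as x and north as y: drone velocity = (34.800, 0.000) km/h; helicopter velocity = (0.000, 219.000) km/h.
Velocity of drone relative to helicopter = (34.800, 0.000) − (0.000, 219.000) = (34.800, -219.000) km/h.
Bearing = atan2(34.80, -219.00) = 170.97° clockwise from north.

171.0°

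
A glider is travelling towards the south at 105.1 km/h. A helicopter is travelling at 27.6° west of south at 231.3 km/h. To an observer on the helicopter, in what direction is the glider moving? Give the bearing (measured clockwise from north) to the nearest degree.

Taking east as x and north as y: glider velocity = (0.000, -105.100) km/h; helicopter velocity = (-107.160, -204.979) km/h.
Velocity of glider relative to helicopter = (0.000, -105.100) − (-107.160, -204.979) = (107.160, 99.879) km/h.
Bearing = atan2(107.16, 99.88) = 47.01° clockwise from north.

047°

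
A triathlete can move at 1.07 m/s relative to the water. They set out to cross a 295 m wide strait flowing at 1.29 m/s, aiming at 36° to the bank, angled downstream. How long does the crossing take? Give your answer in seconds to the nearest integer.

The component of the triathlete's velocity perpendicular to the bank is 1.07 × sin 36° = 0.629 m/s.
The flow acts along the bank and has no component across it.
Time = 295 / 0.629 = 469.050 s.

469 s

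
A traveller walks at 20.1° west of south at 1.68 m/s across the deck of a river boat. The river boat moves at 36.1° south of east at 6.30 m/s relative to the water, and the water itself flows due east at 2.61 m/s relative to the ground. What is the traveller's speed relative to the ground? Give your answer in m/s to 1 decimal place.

8.9 m/s

In east/north components (m/s): traveller relative to river boat = (-0.577, -1.578); river boat relative to water = (5.090, -3.712); water relative to ground = (2.610, 0.000).
Sum = (7.123, -5.290) m/s.
Speed = |(7.123, -5.290)| = 8.872 m/s.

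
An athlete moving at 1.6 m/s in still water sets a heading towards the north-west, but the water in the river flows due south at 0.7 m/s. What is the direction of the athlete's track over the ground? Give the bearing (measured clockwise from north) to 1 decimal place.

Taking east as x and north as y: velocity relative to the water = (-1.131, 1.131) m/s; the water relative to ground = (0.000, -0.700) m/s.
Velocity relative to ground = (-1.131, 1.131) + (0.000, -0.700) = (-1.131, 0.431) m/s.
Bearing = atan2(-1.13, 0.43) = 290.87° clockwise from north.

290.9°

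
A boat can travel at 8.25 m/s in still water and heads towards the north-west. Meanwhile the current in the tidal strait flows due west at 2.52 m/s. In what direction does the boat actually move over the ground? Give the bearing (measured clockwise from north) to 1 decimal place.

304.9°

Taking east as x and north as y: velocity relative to the water = (-5.834, 5.834) m/s; the water relative to ground = (-2.520, 0.000) m/s.
Velocity relative to ground = (-5.834, 5.834) + (-2.520, 0.000) = (-8.354, 5.834) m/s.
Bearing = atan2(-8.35, 5.83) = 304.93° clockwise from north.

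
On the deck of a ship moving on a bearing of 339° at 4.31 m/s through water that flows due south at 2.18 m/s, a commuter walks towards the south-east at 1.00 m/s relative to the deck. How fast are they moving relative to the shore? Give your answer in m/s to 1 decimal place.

1.4 m/s

In east/north components (m/s): commuter relative to ship = (0.707, -0.707); ship relative to water = (-1.545, 4.024); water relative to ground = (0.000, -2.180).
Sum = (-0.837, 1.137) m/s.
Speed = |(-0.837, 1.137)| = 1.412 m/s.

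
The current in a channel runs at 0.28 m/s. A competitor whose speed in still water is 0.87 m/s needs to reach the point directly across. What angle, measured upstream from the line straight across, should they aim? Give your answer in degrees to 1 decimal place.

18.8°

To cancel the current, the upstream component of the competitor's velocity must equal the flow: 0.87 sin θ = 0.28.
sin θ = 0.28 / 0.87 = 0.3218.
θ = arcsin(0.3218) = 18.774°.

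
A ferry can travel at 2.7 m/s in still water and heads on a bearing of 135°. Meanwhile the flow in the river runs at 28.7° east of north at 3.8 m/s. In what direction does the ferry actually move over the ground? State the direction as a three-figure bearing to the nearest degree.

Taking east as x and north as y: velocity relative to the water = (1.909, -1.909) m/s; the water relative to ground = (1.825, 3.333) m/s.
Velocity relative to ground = (1.909, -1.909) + (1.825, 3.333) = (3.734, 1.424) m/s.
Bearing = atan2(3.73, 1.42) = 69.13° clockwise from north.

069°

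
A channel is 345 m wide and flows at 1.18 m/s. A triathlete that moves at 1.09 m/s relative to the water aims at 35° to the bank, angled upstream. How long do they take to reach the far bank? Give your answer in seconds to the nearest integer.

The component of the triathlete's velocity perpendicular to the bank is 1.09 × sin 35° = 0.625 m/s.
The current is parallel to the bank, so it does not affect the crossing time.
Time = 345 / 0.625 = 551.825 s.

552 s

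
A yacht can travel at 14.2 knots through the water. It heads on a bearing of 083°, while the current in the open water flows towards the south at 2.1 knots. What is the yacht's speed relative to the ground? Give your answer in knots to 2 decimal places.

14.10 knots

Taking east as x and north as y: velocity relative to the water = (14.094, 1.731) knots; the water relative to ground = (0.000, -2.100) knots.
Velocity relative to ground = (14.094, 1.731) + (0.000, -2.100) = (14.094, -0.369) knots.
Speed = |(14.094, -0.369)| = 14.099 knots.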